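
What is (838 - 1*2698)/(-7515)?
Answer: 124/501 ≈ 0.24750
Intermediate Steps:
(838 - 1*2698)/(-7515) = (838 - 2698)*(-1/7515) = -1860*(-1/7515) = 124/501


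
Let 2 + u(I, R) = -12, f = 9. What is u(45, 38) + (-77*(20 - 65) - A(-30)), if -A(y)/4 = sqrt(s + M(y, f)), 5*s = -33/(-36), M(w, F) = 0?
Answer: 3451 + 2*sqrt(165)/15 ≈ 3452.7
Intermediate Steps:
u(I, R) = -14 (u(I, R) = -2 - 12 = -14)
s = 11/60 (s = (-33/(-36))/5 = (-33*(-1/36))/5 = (1/5)*(11/12) = 11/60 ≈ 0.18333)
A(y) = -2*sqrt(165)/15 (A(y) = -4*sqrt(11/60 + 0) = -2*sqrt(165)/15)
u(45, 38) + (-77*(20 - 65) - A(-30)) = -14 + (-77*(20 - 65) - (-2)*sqrt(165)/15) = -14 + (-77*(-45) + 2*sqrt(165)/15) = -14 + (3465 + 2*sqrt(165)/15) = 3451 + 2*sqrt(165)/15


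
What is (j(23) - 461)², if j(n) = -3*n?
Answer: 280900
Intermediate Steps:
(j(23) - 461)² = (-3*23 - 461)² = (-69 - 461)² = (-530)² = 280900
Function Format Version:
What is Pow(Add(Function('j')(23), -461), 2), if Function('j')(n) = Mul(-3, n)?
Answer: 280900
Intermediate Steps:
Pow(Add(Function('j')(23), -461), 2) = Pow(Add(Mul(-3, 23), -461), 2) = Pow(Add(-69, -461), 2) = Pow(-530, 2) = 280900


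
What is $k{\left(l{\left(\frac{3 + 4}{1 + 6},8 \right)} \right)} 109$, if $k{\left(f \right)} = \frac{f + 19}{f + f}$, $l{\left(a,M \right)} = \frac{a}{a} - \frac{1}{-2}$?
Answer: $\frac{4469}{6} \approx 744.83$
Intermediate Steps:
$l{\left(a,M \right)} = \frac{3}{2}$ ($l{\left(a,M \right)} = 1 - - \frac{1}{2} = 1 + \frac{1}{2} = \frac{3}{2}$)
$k{\left(f \right)} = \frac{19 + f}{2 f}$
$k{\left(l{\left(\frac{3 + 4}{1 + 6},8 \right)} \right)} 109 = \frac{19 + \frac{3}{2}}{2 \cdot \frac{3}{2}} \cdot 109 = \frac{1}{2} \cdot \frac{2}{3} \cdot \frac{41}{2} \cdot 109 = \frac{41}{6} \cdot 109 = \frac{4469}{6}$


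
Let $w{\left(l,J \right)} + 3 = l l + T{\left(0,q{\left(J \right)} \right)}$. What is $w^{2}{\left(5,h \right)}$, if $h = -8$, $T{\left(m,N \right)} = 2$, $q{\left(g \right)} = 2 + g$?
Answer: $576$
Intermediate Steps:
$w{\left(l,J \right)} = -1 + l^{2}$ ($w{\left(l,J \right)} = -3 + \left(l l + 2\right) = -3 + \left(l^{2} + 2\right) = -3 + \left(2 + l^{2}\right) = -1 + l^{2}$)
$w^{2}{\left(5,h \right)} = \left(-1 + 5^{2}\right)^{2} = \left(-1 + 25\right)^{2} = 24^{2} = 576$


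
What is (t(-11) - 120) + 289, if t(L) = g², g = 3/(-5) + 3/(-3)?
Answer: 4289/25 ≈ 171.56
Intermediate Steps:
g = -8/5 (g = 3*(-⅕) + 3*(-⅓) = -⅗ - 1 = -8/5 ≈ -1.6000)
t(L) = 64/25 (t(L) = (-8/5)² = 64/25)
(t(-11) - 120) + 289 = (64/25 - 120) + 289 = -2936/25 + 289 = 4289/25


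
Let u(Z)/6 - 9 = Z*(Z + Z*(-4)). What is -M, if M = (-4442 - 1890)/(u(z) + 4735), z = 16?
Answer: 6332/181 ≈ 34.983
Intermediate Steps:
u(Z) = 54 - 18*Z**2 (u(Z) = 54 + 6*(Z*(Z + Z*(-4))) = 54 + 6*(Z*(Z - 4*Z)) = 54 + 6*(Z*(-3*Z)) = 54 + 6*(-3*Z**2) = 54 - 18*Z**2)
M = -6332/181 (M = (-4442 - 1890)/((54 - 18*16**2) + 4735) = -6332/((54 - 18*256) + 4735) = -6332/((54 - 4608) + 4735) = -6332/(-4554 + 4735) = -6332/181 ≈ -34.983)
-M = -1*(-6332/181) = 6332/181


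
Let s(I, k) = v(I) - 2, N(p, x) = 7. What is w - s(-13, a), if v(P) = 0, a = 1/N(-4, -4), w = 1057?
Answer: 1059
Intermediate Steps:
a = ⅐ (a = 1/7 = ⅐ ≈ 0.14286)
s(I, k) = -2 (s(I, k) = 0 - 2 = -2)
w - s(-13, a) = 1057 - 1*(-2) = 1057 + 2 = 1059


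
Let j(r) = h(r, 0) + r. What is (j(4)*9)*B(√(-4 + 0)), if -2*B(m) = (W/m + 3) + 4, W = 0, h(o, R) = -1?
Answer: -189/2 ≈ -94.500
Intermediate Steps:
j(r) = -1 + r
B(m) = -7/2 (B(m) = -((0/m + 3) + 4)/2 = -((0 + 3) + 4)/2 = -(3 + 4)/2 = -½*7 = -7/2)
(j(4)*9)*B(√(-4 + 0)) = ((-1 + 4)*9)*(-7/2) = (3*9)*(-7/2) = 27*(-7/2) = -189/2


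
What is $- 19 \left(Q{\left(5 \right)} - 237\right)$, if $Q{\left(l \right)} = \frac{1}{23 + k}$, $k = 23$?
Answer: $\frac{207119}{46} \approx 4502.6$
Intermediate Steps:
$Q{\left(l \right)} = \frac{1}{46}$ ($Q{\left(l \right)} = \frac{1}{23 + 23} = \frac{1}{46}$)
$- 19 \left(Q{\left(5 \right)} - 237\right) = - 19 \left(\frac{1}{46} - 237\right) = \left(-19\right) \left(- \frac{10901}{46}\right) = \frac{207119}{46}$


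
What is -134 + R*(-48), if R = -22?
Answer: 922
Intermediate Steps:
-134 + R*(-48) = -134 - 22*(-48) = -134 + 1056 = 922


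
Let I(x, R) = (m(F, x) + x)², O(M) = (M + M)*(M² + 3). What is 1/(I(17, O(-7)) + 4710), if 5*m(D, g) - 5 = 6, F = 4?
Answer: 25/126966 ≈ 0.00019690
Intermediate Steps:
m(D, g) = 11/5 (m(D, g) = 1 + (⅕)*6 = 1 + 6/5 = 11/5)
O(M) = 2*M*(3 + M²) (O(M) = (2*M)*(3 + M²) = 2*M*(3 + M²))
I(x, R) = (11/5 + x)²
1/(I(17, O(-7)) + 4710) = 1/((11 + 5*17)²/25 + 4710) = 1/((11 + 85)²/25 + 4710) = 1/((1/25)*96² + 4710) = 1/((1/25)*9216 + 4710) = 1/(9216/25 + 4710) = 1/(126966/25) = 25/126966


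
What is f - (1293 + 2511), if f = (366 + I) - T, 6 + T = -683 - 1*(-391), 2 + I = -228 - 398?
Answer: -3768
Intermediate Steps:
I = -628 (I = -2 + (-228 - 398) = -2 - 626 = -628)
T = -298 (T = -6 + (-683 - 1*(-391)) = -6 + (-683 + 391) = -6 - 292 = -298)
f = 36 (f = (366 - 628) - 1*(-298) = -262 + 298 = 36)
f - (1293 + 2511) = 36 - (1293 + 2511) = 36 - 1*3804 = 36 - 3804 = -3768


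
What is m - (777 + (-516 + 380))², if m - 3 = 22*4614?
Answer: -309370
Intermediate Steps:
m = 101511 (m = 3 + 22*4614 = 3 + 101508 = 101511)
m - (777 + (-516 + 380))² = 101511 - (777 + (-516 + 380))² = 101511 - (777 - 136)² = 101511 - 1*641² = 101511 - 1*410881 = 101511 - 410881 = -309370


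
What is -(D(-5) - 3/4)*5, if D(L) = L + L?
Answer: 215/4 ≈ 53.750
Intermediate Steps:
D(L) = 2*L
-(D(-5) - 3/4)*5 = -(2*(-5) - 3/4)*5 = -(-10 + (1/4)*(-3))*5 = -(-10 - 3/4)*5 = -1*(-43/4)*5 = (43/4)*5 = 215/4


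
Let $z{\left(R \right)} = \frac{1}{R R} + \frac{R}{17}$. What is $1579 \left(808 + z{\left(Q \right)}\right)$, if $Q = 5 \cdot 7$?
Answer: $\frac{26636927868}{20825} \approx 1.2791 \cdot 10^{6}$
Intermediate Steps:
$Q = 35$
$z{\left(R \right)} = \frac{1}{R^{2}} + \frac{R}{17}$ ($z{\left(R \right)} = \frac{1}{R^{2}} + R \frac{1}{17} = \frac{1}{R^{2}} + \frac{R}{17}$)
$1579 \left(808 + z{\left(Q \right)}\right) = 1579 \left(808 + \left(\frac{1}{1225} + \frac{1}{17} \cdot 35\right)\right) = 1579 \left(808 + \left(\frac{1}{1225} + \frac{35}{17}\right)\right) = 1579 \left(808 + \frac{42892}{20825}\right) = 1579 \cdot \frac{16869492}{20825} = \frac{26636927868}{20825}$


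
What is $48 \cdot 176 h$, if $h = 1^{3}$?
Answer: $8448$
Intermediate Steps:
$h = 1$
$48 \cdot 176 h = 48 \cdot 176 \cdot 1 = 8448 \cdot 1 = 8448$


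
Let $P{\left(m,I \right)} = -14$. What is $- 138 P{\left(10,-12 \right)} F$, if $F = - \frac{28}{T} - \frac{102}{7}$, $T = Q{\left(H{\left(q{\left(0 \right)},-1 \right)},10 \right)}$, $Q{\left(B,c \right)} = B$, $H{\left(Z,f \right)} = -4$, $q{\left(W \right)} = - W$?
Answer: $-14628$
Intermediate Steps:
$T = -4$
$F = - \frac{53}{7}$ ($F = - \frac{28}{-4} - \frac{102}{7} = \left(-28\right) \left(- \frac{1}{4}\right) - \frac{102}{7} = 7 - \frac{102}{7} = - \frac{53}{7} \approx -7.5714$)
$- 138 P{\left(10,-12 \right)} F = \left(-138\right) \left(-14\right) \left(- \frac{53}{7}\right) = 1932 \left(- \frac{53}{7}\right) = -14628$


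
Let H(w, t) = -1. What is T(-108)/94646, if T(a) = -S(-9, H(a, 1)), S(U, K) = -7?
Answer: 7/94646 ≈ 7.3960e-5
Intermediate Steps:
T(a) = 7 (T(a) = -1*(-7) = 7)
T(-108)/94646 = 7/94646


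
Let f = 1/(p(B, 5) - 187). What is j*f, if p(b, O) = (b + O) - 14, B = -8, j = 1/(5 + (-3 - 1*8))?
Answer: 1/1224 ≈ 0.00081699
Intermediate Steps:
j = -⅙ (j = 1/(5 + (-3 - 8)) = 1/(5 - 11) = 1/(-6) = -⅙ ≈ -0.16667)
p(b, O) = -14 + O + b (p(b, O) = (O + b) - 14 = -14 + O + b)
f = -1/204 (f = 1/((-14 + 5 - 8) - 187) = 1/(-17 - 187) = 1/(-204) = -1/204 ≈ -0.0049020)
j*f = -⅙*(-1/204) = 1/1224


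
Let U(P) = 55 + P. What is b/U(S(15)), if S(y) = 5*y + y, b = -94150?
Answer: -18830/29 ≈ -649.31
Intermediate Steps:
S(y) = 6*y
b/U(S(15)) = -94150/(55 + 6*15) = -94150/(55 + 90) = -94150/145 = -94150*1/145 = -18830/29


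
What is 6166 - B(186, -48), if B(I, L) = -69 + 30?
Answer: 6205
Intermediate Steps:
B(I, L) = -39
6166 - B(186, -48) = 6166 - 1*(-39) = 6166 + 39 = 6205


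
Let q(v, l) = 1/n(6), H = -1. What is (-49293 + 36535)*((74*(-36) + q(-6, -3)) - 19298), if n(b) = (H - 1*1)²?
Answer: 560376013/2 ≈ 2.8019e+8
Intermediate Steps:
n(b) = 4 (n(b) = (-1 - 1*1)² = (-1 - 1)² = (-2)² = 4)
q(v, l) = ¼ (q(v, l) = 1/4 = ¼)
(-49293 + 36535)*((74*(-36) + q(-6, -3)) - 19298) = (-49293 + 36535)*((74*(-36) + ¼) - 19298) = -12758*((-2664 + ¼) - 19298) = -12758*(-10655/4 - 19298) = -12758*(-87847/4) = 560376013/2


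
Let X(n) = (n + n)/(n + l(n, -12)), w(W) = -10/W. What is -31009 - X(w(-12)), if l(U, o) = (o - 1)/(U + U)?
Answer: -6480831/209 ≈ -31009.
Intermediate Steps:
l(U, o) = (-1 + o)/(2*U) (l(U, o) = (-1 + o)/((2*U)) = (-1 + o)*(1/(2*U)) = (-1 + o)/(2*U))
X(n) = 2*n/(n - 13/(2*n)) (X(n) = (n + n)/(n + (-1 - 12)/(2*n)) = (2*n)/(n + (½)*(-13)/n) = (2*n)/(n - 13/(2*n)) = 2*n/(n - 13/(2*n)))
-31009 - X(w(-12)) = -31009 - 4*(-10/(-12))²/(-13 + 2*(-10/(-12))²) = -31009 - 4*(-10*(-1/12))²/(-13 + 2*(-10*(-1/12))²) = -31009 - 4*(⅚)²/(-13 + 2*(⅚)²) = -31009 - 4*25/(36*(-13 + 2*(25/36))) = -31009 - 4*25/(36*(-13 + 25/18)) = -31009 - 4*25/(36*(-209/18)) = -31009 - 4*25*(-18)/(36*209) = -31009 - 1*(-50/209) = -31009 + 50/209 = -6480831/209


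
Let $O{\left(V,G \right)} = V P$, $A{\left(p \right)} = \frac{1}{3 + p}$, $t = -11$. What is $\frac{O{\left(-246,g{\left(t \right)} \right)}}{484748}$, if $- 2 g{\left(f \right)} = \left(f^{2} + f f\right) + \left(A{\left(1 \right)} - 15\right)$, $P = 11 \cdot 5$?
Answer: $- \frac{615}{22034} \approx -0.027911$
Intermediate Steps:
$P = 55$
$g{\left(f \right)} = \frac{59}{8} - f^{2}$ ($g{\left(f \right)} = - \frac{\left(f^{2} + f f\right) + \left(\frac{1}{3 + 1} - 15\right)}{2} = - \frac{\left(f^{2} + f^{2}\right) - \left(15 - \frac{1}{4}\right)}{2} = - \frac{2 f^{2} + \left(\frac{1}{4} - 15\right)}{2} = - \frac{2 f^{2} - \frac{59}{4}}{2} = - \frac{- \frac{59}{4} + 2 f^{2}}{2} = \frac{59}{8} - f^{2}$)
$O{\left(V,G \right)} = 55 V$ ($O{\left(V,G \right)} = V 55 = 55 V$)
$\frac{O{\left(-246,g{\left(t \right)} \right)}}{484748} = \frac{55 \left(-246\right)}{484748} = \left(-13530\right) \frac{1}{484748} = - \frac{615}{22034}$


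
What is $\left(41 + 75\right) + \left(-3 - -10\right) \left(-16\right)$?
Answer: $4$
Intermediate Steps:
$\left(41 + 75\right) + \left(-3 - -10\right) \left(-16\right) = 116 + \left(-3 + 10\right) \left(-16\right) = 116 + 7 \left(-16\right) = 116 - 112 = 4$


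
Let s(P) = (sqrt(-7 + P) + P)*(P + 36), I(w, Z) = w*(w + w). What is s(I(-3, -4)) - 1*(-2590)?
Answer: 3562 + 54*sqrt(11) ≈ 3741.1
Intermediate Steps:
I(w, Z) = 2*w**2 (I(w, Z) = w*(2*w) = 2*w**2)
s(P) = (36 + P)*(P + sqrt(-7 + P)) (s(P) = (P + sqrt(-7 + P))*(36 + P) = (36 + P)*(P + sqrt(-7 + P)))
s(I(-3, -4)) - 1*(-2590) = ((2*(-3)**2)**2 + 36*(2*(-3)**2) + 36*sqrt(-7 + 2*(-3)**2) + (2*(-3)**2)*sqrt(-7 + 2*(-3)**2)) - 1*(-2590) = ((2*9)**2 + 36*(2*9) + 36*sqrt(-7 + 2*9) + (2*9)*sqrt(-7 + 2*9)) + 2590 = (18**2 + 36*18 + 36*sqrt(-7 + 18) + 18*sqrt(-7 + 18)) + 2590 = (324 + 648 + 36*sqrt(11) + 18*sqrt(11)) + 2590 = (972 + 54*sqrt(11)) + 2590 = 3562 + 54*sqrt(11)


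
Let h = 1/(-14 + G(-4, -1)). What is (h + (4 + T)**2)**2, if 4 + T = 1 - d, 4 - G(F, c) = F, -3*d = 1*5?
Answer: 15625/324 ≈ 48.225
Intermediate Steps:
d = -5/3 ≈ -1.6667
G(F, c) = 4 - F
h = -1/6 (h = 1/(-14 + (4 - 1*(-4))) = 1/(-14 + (4 + 4)) = 1/(-14 + 8) = 1/(-6) = -1/6 ≈ -0.16667)
T = -4/3 (T = -4 + (1 - 1*(-5/3)) = -4 + (1 + 5/3) = -4 + 8/3 = -4/3 ≈ -1.3333)
(h + (4 + T)**2)**2 = (-1/6 + (4 - 4/3)**2)**2 = (-1/6 + (8/3)**2)**2 = (-1/6 + 64/9)**2 = (125/18)**2 = 15625/324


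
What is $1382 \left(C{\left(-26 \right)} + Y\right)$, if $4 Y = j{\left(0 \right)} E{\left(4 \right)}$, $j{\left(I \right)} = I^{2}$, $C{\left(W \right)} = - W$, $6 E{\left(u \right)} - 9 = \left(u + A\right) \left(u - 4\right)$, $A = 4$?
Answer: $35932$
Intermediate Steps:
$E{\left(u \right)} = \frac{3}{2} + \frac{\left(-4 + u\right) \left(4 + u\right)}{6}$ ($E{\left(u \right)} = \frac{3}{2} + \frac{\left(u + 4\right) \left(u - 4\right)}{6} = \frac{3}{2} + \frac{\left(4 + u\right) \left(-4 + u\right)}{6} = \frac{3}{2} + \frac{\left(-4 + u\right) \left(4 + u\right)}{6}$)
$Y = 0$ ($Y = \frac{0^{2} \left(- \frac{7}{6} + \frac{4^{2}}{6}\right)}{4} = \frac{0 \left(- \frac{7}{6} + \frac{1}{6} \cdot 16\right)}{4} = \frac{0 \left(- \frac{7}{6} + \frac{8}{3}\right)}{4} = \frac{0 \cdot \frac{3}{2}}{4} = \frac{1}{4} \cdot 0 = 0$)
$1382 \left(C{\left(-26 \right)} + Y\right) = 1382 \left(\left(-1\right) \left(-26\right) + 0\right) = 1382 \left(26 + 0\right) = 1382 \cdot 26 = 35932$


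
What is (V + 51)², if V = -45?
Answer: 36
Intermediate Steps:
(V + 51)² = (-45 + 51)² = 6² = 36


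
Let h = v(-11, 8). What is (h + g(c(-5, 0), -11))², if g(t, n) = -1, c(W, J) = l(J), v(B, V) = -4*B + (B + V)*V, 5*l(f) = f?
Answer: 361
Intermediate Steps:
l(f) = f/5
v(B, V) = -4*B + V*(B + V)
h = 20 (h = 8² - 4*(-11) - 11*8 = 64 + 44 - 88 = 20)
c(W, J) = J/5
(h + g(c(-5, 0), -11))² = (20 - 1)² = 19² = 361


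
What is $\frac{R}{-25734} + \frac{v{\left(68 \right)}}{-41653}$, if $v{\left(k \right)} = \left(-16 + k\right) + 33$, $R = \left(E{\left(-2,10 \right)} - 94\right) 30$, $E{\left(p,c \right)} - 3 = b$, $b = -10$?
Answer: $\frac{20670200}{178649717} \approx 0.1157$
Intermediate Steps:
$E{\left(p,c \right)} = -7$ ($E{\left(p,c \right)} = 3 - 10 = -7$)
$R = -3030$ ($R = \left(-7 - 94\right) 30 = \left(-101\right) 30 = -3030$)
$v{\left(k \right)} = 17 + k$
$\frac{R}{-25734} + \frac{v{\left(68 \right)}}{-41653} = - \frac{3030}{-25734} + \frac{17 + 68}{-41653} = \left(-3030\right) \left(- \frac{1}{25734}\right) + 85 \left(- \frac{1}{41653}\right) = \frac{505}{4289} - \frac{85}{41653} = \frac{20670200}{178649717}$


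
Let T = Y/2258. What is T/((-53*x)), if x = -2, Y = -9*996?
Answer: -2241/59837 ≈ -0.037452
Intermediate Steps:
Y = -8964
T = -4482/1129 (T = -8964/2258 = -8964*1/2258 = -4482/1129 ≈ -3.9699)
T/((-53*x)) = -4482/(1129*((-53*(-2)))) = -4482/1129/106 = -4482/1129*1/106 = -2241/59837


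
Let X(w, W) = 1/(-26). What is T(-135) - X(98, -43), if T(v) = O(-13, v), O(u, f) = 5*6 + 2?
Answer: 833/26 ≈ 32.038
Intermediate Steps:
O(u, f) = 32 (O(u, f) = 30 + 2 = 32)
T(v) = 32
X(w, W) = -1/26
T(-135) - X(98, -43) = 32 - 1*(-1/26) = 32 + 1/26 = 833/26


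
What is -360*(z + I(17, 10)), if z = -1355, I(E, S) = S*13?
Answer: 441000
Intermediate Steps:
I(E, S) = 13*S
-360*(z + I(17, 10)) = -360*(-1355 + 13*10) = -360*(-1355 + 130) = -360*(-1225) = 441000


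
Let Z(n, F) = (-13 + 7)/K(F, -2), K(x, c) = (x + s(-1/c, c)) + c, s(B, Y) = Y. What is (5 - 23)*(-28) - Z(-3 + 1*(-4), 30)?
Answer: 6555/13 ≈ 504.23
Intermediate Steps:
K(x, c) = x + 2*c (K(x, c) = (x + c) + c = (c + x) + c = x + 2*c)
Z(n, F) = -6/(-4 + F) (Z(n, F) = (-13 + 7)/(F + 2*(-2)) = -6/(F - 4) = -6/(-4 + F))
(5 - 23)*(-28) - Z(-3 + 1*(-4), 30) = (5 - 23)*(-28) - (-6)/(-4 + 30) = -18*(-28) - (-6)/26 = 504 - (-6)/26 = 504 - 1*(-3/13) = 504 + 3/13 = 6555/13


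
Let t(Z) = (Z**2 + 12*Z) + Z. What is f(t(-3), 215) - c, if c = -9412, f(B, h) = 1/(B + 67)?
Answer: 348245/37 ≈ 9412.0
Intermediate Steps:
t(Z) = Z**2 + 13*Z
f(B, h) = 1/(67 + B)
f(t(-3), 215) - c = 1/(67 - 3*(13 - 3)) - 1*(-9412) = 1/(67 - 3*10) + 9412 = 1/(67 - 30) + 9412 = 1/37 + 9412 = 348245/37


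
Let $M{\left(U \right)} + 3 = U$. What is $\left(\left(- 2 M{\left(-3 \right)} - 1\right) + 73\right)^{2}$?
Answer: $7056$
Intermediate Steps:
$M{\left(U \right)} = -3 + U$
$\left(\left(- 2 M{\left(-3 \right)} - 1\right) + 73\right)^{2} = \left(\left(- 2 \left(-3 - 3\right) - 1\right) + 73\right)^{2} = \left(\left(\left(-2\right) \left(-6\right) - 1\right) + 73\right)^{2} = \left(\left(12 - 1\right) + 73\right)^{2} = \left(11 + 73\right)^{2} = 84^{2} = 7056$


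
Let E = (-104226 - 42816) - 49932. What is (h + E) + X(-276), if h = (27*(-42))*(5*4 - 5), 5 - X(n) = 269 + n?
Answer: -213972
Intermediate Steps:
X(n) = -264 - n (X(n) = 5 - (269 + n) = 5 + (-269 - n) = -264 - n)
h = -17010 (h = -1134*(20 - 5) = -1134*15 = -17010)
E = -196974 (E = -147042 - 49932 = -196974)
(h + E) + X(-276) = (-17010 - 196974) + (-264 - 1*(-276)) = -213984 + (-264 + 276) = -213984 + 12 = -213972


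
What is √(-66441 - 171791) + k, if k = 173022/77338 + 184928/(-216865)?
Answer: 11610227183/8385952685 + 2*I*√59558 ≈ 1.3845 + 488.09*I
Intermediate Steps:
k = 11610227183/8385952685 (k = 173022*(1/77338) + 184928*(-1/216865) = 86511/38669 - 184928/216865 = 11610227183/8385952685 ≈ 1.3845)
√(-66441 - 171791) + k = √(-66441 - 171791) + 11610227183/8385952685 = √(-238232) + 11610227183/8385952685 = 2*I*√59558 + 11610227183/8385952685 = 11610227183/8385952685 + 2*I*√59558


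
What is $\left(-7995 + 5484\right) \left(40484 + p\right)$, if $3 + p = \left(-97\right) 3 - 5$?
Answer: $-100904535$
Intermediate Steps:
$p = -299$ ($p = -3 - 296 = -299$)
$\left(-7995 + 5484\right) \left(40484 + p\right) = \left(-7995 + 5484\right) \left(40484 - 299\right) = \left(-2511\right) 40185 = -100904535$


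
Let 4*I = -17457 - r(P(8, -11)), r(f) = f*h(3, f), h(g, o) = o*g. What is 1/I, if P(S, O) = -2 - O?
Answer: -1/4425 ≈ -0.00022599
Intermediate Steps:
h(g, o) = g*o
r(f) = 3*f**2 (r(f) = f*(3*f) = 3*f**2)
I = -4425 (I = (-17457 - 3*(-2 - 1*(-11))**2)/4 = (-17457 - 3*(-2 + 11)**2)/4 = (-17457 - 3*9**2)/4 = (-17457 - 3*81)/4 = (-17457 - 1*243)/4 = (-17457 - 243)/4 = (1/4)*(-17700) = -4425)
1/I = 1/(-4425) = -1/4425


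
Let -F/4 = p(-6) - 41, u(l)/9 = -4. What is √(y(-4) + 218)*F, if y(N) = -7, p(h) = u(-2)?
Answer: 308*√211 ≈ 4474.0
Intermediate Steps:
u(l) = -36 (u(l) = 9*(-4) = -36)
p(h) = -36
F = 308 (F = -4*(-36 - 41) = -4*(-77) = 308)
√(y(-4) + 218)*F = √(-7 + 218)*308 = √211*308 = 308*√211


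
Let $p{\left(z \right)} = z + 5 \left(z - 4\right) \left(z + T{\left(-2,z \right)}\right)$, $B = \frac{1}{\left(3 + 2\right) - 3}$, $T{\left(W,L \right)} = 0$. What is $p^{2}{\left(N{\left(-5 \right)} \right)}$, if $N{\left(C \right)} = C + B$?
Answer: $\frac{558009}{16} \approx 34876.0$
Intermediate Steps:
$B = \frac{1}{2}$ ($B = \frac{1}{5 - 3} = \frac{1}{2} \approx 0.5$)
$N{\left(C \right)} = \frac{1}{2} + C$ ($N{\left(C \right)} = C + \frac{1}{2} = \frac{1}{2} + C$)
$p{\left(z \right)} = z + 5 z \left(-4 + z\right)$ ($p{\left(z \right)} = z + 5 \left(z - 4\right) \left(z + 0\right) = z + 5 \left(-4 + z\right) z = z + 5 z \left(-4 + z\right)$)
$p^{2}{\left(N{\left(-5 \right)} \right)} = \left(\left(\frac{1}{2} - 5\right) \left(-19 + 5 \left(\frac{1}{2} - 5\right)\right)\right)^{2} = \left(- \frac{9 \left(-19 + 5 \left(- \frac{9}{2}\right)\right)}{2}\right)^{2} = \left(- \frac{9 \left(-19 - \frac{45}{2}\right)}{2}\right)^{2} = \left(\left(- \frac{9}{2}\right) \left(- \frac{83}{2}\right)\right)^{2} = \left(\frac{747}{4}\right)^{2} = \frac{558009}{16}$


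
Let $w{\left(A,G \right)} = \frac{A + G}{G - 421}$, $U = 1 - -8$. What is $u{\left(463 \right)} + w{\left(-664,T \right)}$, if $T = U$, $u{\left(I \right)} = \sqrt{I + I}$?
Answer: $\frac{655}{412} + \sqrt{926} \approx 32.02$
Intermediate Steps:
$u{\left(I \right)} = \sqrt{2} \sqrt{I}$ ($u{\left(I \right)} = \sqrt{2 I} = \sqrt{2} \sqrt{I}$)
$U = 9$ ($U = 1 + 8 = 9$)
$T = 9$
$w{\left(A,G \right)} = \frac{A + G}{-421 + G}$
$u{\left(463 \right)} + w{\left(-664,T \right)} = \sqrt{2} \sqrt{463} + \frac{-664 + 9}{-421 + 9} = \sqrt{926} + \frac{1}{-412} \left(-655\right) = \sqrt{926} - - \frac{655}{412} = \sqrt{926} + \frac{655}{412} = \frac{655}{412} + \sqrt{926}$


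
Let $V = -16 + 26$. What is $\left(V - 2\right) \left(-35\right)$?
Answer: $-280$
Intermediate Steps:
$V = 10$
$\left(V - 2\right) \left(-35\right) = \left(10 - 2\right) \left(-35\right) = 8 \left(-35\right) = -280$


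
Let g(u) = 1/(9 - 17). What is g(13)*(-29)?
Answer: 29/8 ≈ 3.6250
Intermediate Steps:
g(u) = -⅛ (g(u) = 1/(-8) = -⅛)
g(13)*(-29) = -⅛*(-29) = 29/8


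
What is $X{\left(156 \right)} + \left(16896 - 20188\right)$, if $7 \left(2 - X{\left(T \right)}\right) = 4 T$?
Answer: $- \frac{23654}{7} \approx -3379.1$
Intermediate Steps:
$X{\left(T \right)} = 2 - \frac{4 T}{7}$
$X{\left(156 \right)} + \left(16896 - 20188\right) = \left(2 - \frac{624}{7}\right) + \left(16896 - 20188\right) = \left(2 - \frac{624}{7}\right) - 3292 = - \frac{610}{7} - 3292 = - \frac{23654}{7}$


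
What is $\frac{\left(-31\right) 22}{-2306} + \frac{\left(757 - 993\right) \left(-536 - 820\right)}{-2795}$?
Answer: $- \frac{368025353}{3222635} \approx -114.2$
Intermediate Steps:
$\frac{\left(-31\right) 22}{-2306} + \frac{\left(757 - 993\right) \left(-536 - 820\right)}{-2795} = \left(-682\right) \left(- \frac{1}{2306}\right) + \left(-236\right) \left(-1356\right) \left(- \frac{1}{2795}\right) = \frac{341}{1153} + 320016 \left(- \frac{1}{2795}\right) = \frac{341}{1153} - \frac{320016}{2795} = - \frac{368025353}{3222635}$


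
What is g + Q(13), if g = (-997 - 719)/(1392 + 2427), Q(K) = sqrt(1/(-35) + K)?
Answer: -572/1273 + sqrt(15890)/35 ≈ 3.1523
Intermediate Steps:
Q(K) = sqrt(-1/35 + K)
g = -572/1273 (g = -1716/3819 = -1716*1/3819 = -572/1273 ≈ -0.44933)
g + Q(13) = -572/1273 + sqrt(-35 + 1225*13)/35 = -572/1273 + sqrt(-35 + 15925)/35 = -572/1273 + sqrt(15890)/35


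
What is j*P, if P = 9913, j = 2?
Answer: 19826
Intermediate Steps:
j*P = 2*9913 = 19826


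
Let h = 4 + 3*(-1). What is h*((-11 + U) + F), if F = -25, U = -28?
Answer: -64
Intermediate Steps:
h = 1 (h = 4 - 3 = 1)
h*((-11 + U) + F) = 1*((-11 - 28) - 25) = 1*(-39 - 25) = 1*(-64) = -64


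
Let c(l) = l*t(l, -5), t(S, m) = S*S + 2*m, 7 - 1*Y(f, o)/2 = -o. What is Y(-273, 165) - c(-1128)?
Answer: 1435238216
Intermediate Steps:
Y(f, o) = 14 + 2*o (Y(f, o) = 14 - (-2)*o = 14 + 2*o)
t(S, m) = S² + 2*m
c(l) = l*(-10 + l²) (c(l) = l*(l² + 2*(-5)) = l*(l² - 10) = l*(-10 + l²))
Y(-273, 165) - c(-1128) = (14 + 2*165) - (-1128)*(-10 + (-1128)²) = (14 + 330) - (-1128)*(-10 + 1272384) = 344 - (-1128)*1272374 = 344 - 1*(-1435237872) = 344 + 1435237872 = 1435238216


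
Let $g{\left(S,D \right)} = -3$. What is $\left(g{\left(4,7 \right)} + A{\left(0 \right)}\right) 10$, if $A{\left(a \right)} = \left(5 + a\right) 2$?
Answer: $70$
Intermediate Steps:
$A{\left(a \right)} = 10 + 2 a$
$\left(g{\left(4,7 \right)} + A{\left(0 \right)}\right) 10 = \left(-3 + \left(10 + 2 \cdot 0\right)\right) 10 = \left(-3 + \left(10 + 0\right)\right) 10 = \left(-3 + 10\right) 10 = 7 \cdot 10 = 70$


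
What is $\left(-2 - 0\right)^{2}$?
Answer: $4$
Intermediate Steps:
$\left(-2 - 0\right)^{2} = \left(-2 + 0\right)^{2} = \left(-2\right)^{2} = 4$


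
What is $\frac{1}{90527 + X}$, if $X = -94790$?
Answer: $- \frac{1}{4263} \approx -0.00023458$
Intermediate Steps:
$\frac{1}{90527 + X} = \frac{1}{90527 - 94790} = \frac{1}{-4263} = - \frac{1}{4263}$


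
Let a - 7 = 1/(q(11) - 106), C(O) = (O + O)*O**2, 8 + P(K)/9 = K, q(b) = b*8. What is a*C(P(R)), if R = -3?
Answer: -13476375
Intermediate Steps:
q(b) = 8*b
P(K) = -72 + 9*K
C(O) = 2*O**3 (C(O) = (2*O)*O**2 = 2*O**3)
a = 125/18 (a = 7 + 1/(8*11 - 106) = 7 + 1/(88 - 106) = 7 + 1/(-18) = 7 - 1/18 = 125/18 ≈ 6.9444)
a*C(P(R)) = 125*(2*(-72 + 9*(-3))**3)/18 = 125*(2*(-72 - 27)**3)/18 = 125*(2*(-99)**3)/18 = 125*(2*(-970299))/18 = (125/18)*(-1940598) = -13476375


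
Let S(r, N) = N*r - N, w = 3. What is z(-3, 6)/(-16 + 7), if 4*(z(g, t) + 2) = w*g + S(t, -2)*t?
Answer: 77/36 ≈ 2.1389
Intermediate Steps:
S(r, N) = -N + N*r
z(g, t) = -2 + 3*g/4 + t*(2 - 2*t)/4 (z(g, t) = -2 + (3*g + (-2*(-1 + t))*t)/4 = -2 + (3*g + (2 - 2*t)*t)/4 = -2 + (3*g + t*(2 - 2*t))/4 = -2 + (3*g/4 + t*(2 - 2*t)/4) = -2 + 3*g/4 + t*(2 - 2*t)/4)
z(-3, 6)/(-16 + 7) = (-2 + (3/4)*(-3) + (1/2)*6*(1 - 1*6))/(-16 + 7) = (-2 - 9/4 + (1/2)*6*(1 - 6))/(-9) = -(-2 - 9/4 + (1/2)*6*(-5))/9 = -(-2 - 9/4 - 15)/9 = -1/9*(-77/4) = 77/36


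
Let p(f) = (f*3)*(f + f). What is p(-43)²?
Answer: 123076836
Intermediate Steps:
p(f) = 6*f² (p(f) = (3*f)*(2*f) = 6*f²)
p(-43)² = (6*(-43)²)² = (6*1849)² = 11094² = 123076836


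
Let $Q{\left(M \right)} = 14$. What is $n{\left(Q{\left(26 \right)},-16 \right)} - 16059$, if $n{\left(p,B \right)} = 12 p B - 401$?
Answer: $-19148$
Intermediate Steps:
$n{\left(p,B \right)} = -401 + 12 B p$ ($n{\left(p,B \right)} = 12 B p - 401 = -401 + 12 B p$)
$n{\left(Q{\left(26 \right)},-16 \right)} - 16059 = \left(-401 + 12 \left(-16\right) 14\right) - 16059 = \left(-401 - 2688\right) - 16059 = -3089 - 16059 = -19148$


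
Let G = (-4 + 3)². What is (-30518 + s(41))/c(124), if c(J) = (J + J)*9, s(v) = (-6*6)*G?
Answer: -15277/1116 ≈ -13.689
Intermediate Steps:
G = 1 (G = (-1)² = 1)
s(v) = -36 (s(v) = -6*6*1 = -36*1 = -36)
c(J) = 18*J (c(J) = (2*J)*9 = 18*J)
(-30518 + s(41))/c(124) = (-30518 - 36)/((18*124)) = -30554/2232 = -30554*1/2232 = -15277/1116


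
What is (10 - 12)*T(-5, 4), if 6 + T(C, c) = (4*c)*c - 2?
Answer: -112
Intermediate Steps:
T(C, c) = -8 + 4*c² (T(C, c) = -6 + ((4*c)*c - 2) = -6 + (4*c² - 2) = -6 + (-2 + 4*c²) = -8 + 4*c²)
(10 - 12)*T(-5, 4) = (10 - 12)*(-8 + 4*4²) = -2*(-8 + 4*16) = -2*(-8 + 64) = -2*56 = -112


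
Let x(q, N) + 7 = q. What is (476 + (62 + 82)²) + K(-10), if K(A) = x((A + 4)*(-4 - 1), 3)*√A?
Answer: 21212 + 23*I*√10 ≈ 21212.0 + 72.732*I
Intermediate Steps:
x(q, N) = -7 + q
K(A) = √A*(-27 - 5*A) (K(A) = (-7 + (A + 4)*(-4 - 1))*√A = (-7 + (4 + A)*(-5))*√A = (-7 + (-20 - 5*A))*√A = (-27 - 5*A)*√A = √A*(-27 - 5*A))
(476 + (62 + 82)²) + K(-10) = (476 + (62 + 82)²) + √(-10)*(-27 - 5*(-10)) = (476 + 144²) + (I*√10)*(-27 + 50) = (476 + 20736) + (I*√10)*23 = 21212 + 23*I*√10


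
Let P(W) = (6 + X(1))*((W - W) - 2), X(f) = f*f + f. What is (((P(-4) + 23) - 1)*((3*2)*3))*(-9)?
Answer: -972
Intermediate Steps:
X(f) = f + f**2 (X(f) = f**2 + f = f + f**2)
P(W) = -16 (P(W) = (6 + 1*(1 + 1))*((W - W) - 2) = (6 + 1*2)*(0 - 2) = (6 + 2)*(-2) = 8*(-2) = -16)
(((P(-4) + 23) - 1)*((3*2)*3))*(-9) = (((-16 + 23) - 1)*((3*2)*3))*(-9) = ((7 - 1)*(6*3))*(-9) = (6*18)*(-9) = 108*(-9) = -972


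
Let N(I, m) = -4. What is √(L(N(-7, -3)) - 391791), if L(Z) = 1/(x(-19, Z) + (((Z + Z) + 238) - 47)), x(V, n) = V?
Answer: I*√2634402643/82 ≈ 625.93*I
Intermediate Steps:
L(Z) = 1/(172 + 2*Z) (L(Z) = 1/(-19 + (((Z + Z) + 238) - 47)) = 1/(-19 + ((2*Z + 238) - 47)) = 1/(-19 + ((238 + 2*Z) - 47)) = 1/(-19 + (191 + 2*Z)) = 1/(172 + 2*Z))
√(L(N(-7, -3)) - 391791) = √(1/(2*(86 - 4)) - 391791) = √((½)/82 - 391791) = √((½)*(1/82) - 391791) = √(1/164 - 391791) = √(-64253723/164) = I*√2634402643/82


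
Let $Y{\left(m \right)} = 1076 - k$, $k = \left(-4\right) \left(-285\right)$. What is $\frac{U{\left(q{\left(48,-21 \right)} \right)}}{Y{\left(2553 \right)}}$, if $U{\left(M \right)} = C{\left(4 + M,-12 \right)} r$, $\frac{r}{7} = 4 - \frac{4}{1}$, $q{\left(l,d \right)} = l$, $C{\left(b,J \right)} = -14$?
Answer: $0$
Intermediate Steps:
$k = 1140$
$r = 0$ ($r = 7 \left(4 - \frac{4}{1}\right) = 7 \left(4 - 4 \cdot 1\right) = 7 \left(4 - 4\right) = 7 \cdot 0 = 0$)
$Y{\left(m \right)} = -64$ ($Y{\left(m \right)} = 1076 - 1140 = -64$)
$U{\left(M \right)} = 0$ ($U{\left(M \right)} = \left(-14\right) 0 = 0$)
$\frac{U{\left(q{\left(48,-21 \right)} \right)}}{Y{\left(2553 \right)}} = \frac{0}{-64} = 0 \left(- \frac{1}{64}\right) = 0$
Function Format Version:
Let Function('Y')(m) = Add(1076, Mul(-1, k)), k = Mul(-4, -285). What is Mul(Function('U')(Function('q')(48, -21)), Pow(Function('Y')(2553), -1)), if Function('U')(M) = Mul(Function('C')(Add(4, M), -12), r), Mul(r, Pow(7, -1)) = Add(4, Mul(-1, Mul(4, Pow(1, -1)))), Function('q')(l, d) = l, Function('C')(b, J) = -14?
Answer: 0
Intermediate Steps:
k = 1140
r = 0 (r = Mul(7, Add(4, Mul(-1, Mul(4, Pow(1, -1))))) = Mul(7, Add(4, Mul(-1, Mul(4, 1)))) = Mul(7, Add(4, Mul(-1, 4))) = Mul(7, Add(4, -4)) = Mul(7, 0) = 0)
Function('Y')(m) = -64 (Function('Y')(m) = Add(1076, Mul(-1, 1140)) = Add(1076, -1140) = -64)
Function('U')(M) = 0 (Function('U')(M) = Mul(-14, 0) = 0)
Mul(Function('U')(Function('q')(48, -21)), Pow(Function('Y')(2553), -1)) = Mul(0, Pow(-64, -1)) = Mul(0, Rational(-1, 64)) = 0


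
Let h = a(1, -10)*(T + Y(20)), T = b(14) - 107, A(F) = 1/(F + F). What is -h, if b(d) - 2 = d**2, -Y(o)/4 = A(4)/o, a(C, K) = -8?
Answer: 3639/5 ≈ 727.80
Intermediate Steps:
A(F) = 1/(2*F)
Y(o) = -1/(2*o) (Y(o) = -4*(1/2)/4/o = -4*(1/2)*(1/4)/o = -1/(2*o))
b(d) = 2 + d**2
T = 91 (T = (2 + 14**2) - 107 = (2 + 196) - 107 = 198 - 107 = 91)
h = -3639/5 (h = -8*(91 - 1/2/20) = -8*(91 - 1/2*1/20) = -8*(91 - 1/40) = -8*3639/40 = -3639/5 ≈ -727.80)
-h = -1*(-3639/5) = 3639/5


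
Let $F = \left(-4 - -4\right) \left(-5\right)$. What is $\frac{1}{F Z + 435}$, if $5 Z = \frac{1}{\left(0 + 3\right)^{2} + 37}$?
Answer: $\frac{1}{435} \approx 0.0022989$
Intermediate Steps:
$Z = \frac{1}{230}$ ($Z = \frac{1}{5 \left(\left(0 + 3\right)^{2} + 37\right)} = \frac{1}{5 \left(3^{2} + 37\right)} = \frac{1}{5 \left(9 + 37\right)} = \frac{1}{5 \cdot 46} = \frac{1}{5} \cdot \frac{1}{46} = \frac{1}{230} \approx 0.0043478$)
$F = 0$ ($F = \left(-4 + 4\right) \left(-5\right) = 0 \left(-5\right) = 0$)
$\frac{1}{F Z + 435} = \frac{1}{0 \cdot \frac{1}{230} + 435} = \frac{1}{0 + 435} = \frac{1}{435}$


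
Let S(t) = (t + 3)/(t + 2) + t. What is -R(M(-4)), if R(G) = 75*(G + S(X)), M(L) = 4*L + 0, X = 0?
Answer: 2175/2 ≈ 1087.5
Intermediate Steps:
M(L) = 4*L
S(t) = t + (3 + t)/(2 + t) (S(t) = (3 + t)/(2 + t) + t = t + (3 + t)/(2 + t))
R(G) = 225/2 + 75*G (R(G) = 75*(G + (3 + 0² + 3*0)/(2 + 0)) = 75*(G + (3 + 0 + 0)/2) = 75*(G + (½)*3) = 75*(G + 3/2) = 75*(3/2 + G) = 225/2 + 75*G)
-R(M(-4)) = -(225/2 + 75*(4*(-4))) = -(225/2 + 75*(-16)) = -(225/2 - 1200) = -1*(-2175/2) = 2175/2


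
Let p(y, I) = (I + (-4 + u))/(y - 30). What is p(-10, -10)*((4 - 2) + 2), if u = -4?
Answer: 9/5 ≈ 1.8000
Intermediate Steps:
p(y, I) = (-8 + I)/(-30 + y) (p(y, I) = (I + (-4 - 4))/(y - 30) = (I - 8)/(-30 + y) = (-8 + I)/(-30 + y))
p(-10, -10)*((4 - 2) + 2) = ((-8 - 10)/(-30 - 10))*((4 - 2) + 2) = (-18/(-40))*(2 + 2) = -1/40*(-18)*4 = (9/20)*4 = 9/5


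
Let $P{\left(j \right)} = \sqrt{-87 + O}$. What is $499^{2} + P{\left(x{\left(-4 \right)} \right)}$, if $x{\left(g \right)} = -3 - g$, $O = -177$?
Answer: $249001 + 2 i \sqrt{66} \approx 2.49 \cdot 10^{5} + 16.248 i$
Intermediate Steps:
$P{\left(j \right)} = 2 i \sqrt{66}$ ($P{\left(j \right)} = \sqrt{-87 - 177} = \sqrt{-264} = 2 i \sqrt{66}$)
$499^{2} + P{\left(x{\left(-4 \right)} \right)} = 499^{2} + 2 i \sqrt{66} = 249001 + 2 i \sqrt{66}$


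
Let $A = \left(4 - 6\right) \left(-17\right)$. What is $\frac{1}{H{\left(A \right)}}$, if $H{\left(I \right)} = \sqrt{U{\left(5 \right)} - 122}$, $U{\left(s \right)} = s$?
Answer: $- \frac{i \sqrt{13}}{39} \approx - 0.09245 i$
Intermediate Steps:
$A = 34$ ($A = \left(-2\right) \left(-17\right) = 34$)
$H{\left(I \right)} = 3 i \sqrt{13}$ ($H{\left(I \right)} = \sqrt{5 - 122} = \sqrt{-117} = 3 i \sqrt{13}$)
$\frac{1}{H{\left(A \right)}} = \frac{1}{3 i \sqrt{13}} = - \frac{i \sqrt{13}}{39}$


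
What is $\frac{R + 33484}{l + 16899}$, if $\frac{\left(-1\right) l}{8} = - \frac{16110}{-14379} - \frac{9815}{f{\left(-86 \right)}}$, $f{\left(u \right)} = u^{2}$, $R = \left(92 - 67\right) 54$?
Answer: $\frac{308707860338}{149777934593} \approx 2.0611$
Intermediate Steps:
$R = 1350$ ($R = 25 \cdot 54 = 1350$)
$l = \frac{14653550}{8862257}$ ($l = - 8 \left(- \frac{16110}{-14379} - \frac{9815}{\left(-86\right)^{2}}\right) = - 8 \left(\left(-16110\right) \left(- \frac{1}{14379}\right) - \frac{9815}{7396}\right) = - 8 \left(\frac{5370}{4793} - \frac{9815}{7396}\right) = \left(-8\right) \left(- \frac{7326775}{35449028}\right) = \frac{14653550}{8862257} \approx 1.6535$)
$\frac{R + 33484}{l + 16899} = \frac{1350 + 33484}{\frac{14653550}{8862257} + 16899} = \frac{34834}{\frac{149777934593}{8862257}} = 34834 \cdot \frac{8862257}{149777934593} = \frac{308707860338}{149777934593}$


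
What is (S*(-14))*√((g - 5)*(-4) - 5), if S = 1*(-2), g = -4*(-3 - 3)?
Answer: 252*I ≈ 252.0*I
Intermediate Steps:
g = 24 (g = -4*(-6) = 24)
S = -2
(S*(-14))*√((g - 5)*(-4) - 5) = (-2*(-14))*√((24 - 5)*(-4) - 5) = 28*√(19*(-4) - 5) = 28*√(-76 - 5) = 28*√(-81) = 28*(9*I) = 252*I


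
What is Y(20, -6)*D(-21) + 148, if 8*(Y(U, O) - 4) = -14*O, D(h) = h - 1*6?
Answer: -487/2 ≈ -243.50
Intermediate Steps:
D(h) = -6 + h (D(h) = h - 6 = -6 + h)
Y(U, O) = 4 - 7*O/4 (Y(U, O) = 4 + (-14*O)/8 = 4 - 7*O/4)
Y(20, -6)*D(-21) + 148 = (4 - 7/4*(-6))*(-6 - 21) + 148 = (4 + 21/2)*(-27) + 148 = (29/2)*(-27) + 148 = -783/2 + 148 = -487/2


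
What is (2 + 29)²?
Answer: 961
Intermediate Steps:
(2 + 29)² = 31² = 961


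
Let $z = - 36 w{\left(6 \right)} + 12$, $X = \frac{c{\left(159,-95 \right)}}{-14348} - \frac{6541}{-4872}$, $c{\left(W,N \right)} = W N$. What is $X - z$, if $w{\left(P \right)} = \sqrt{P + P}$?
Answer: $- \frac{167849911}{17475864} + 72 \sqrt{3} \approx 115.1$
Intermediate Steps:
$w{\left(P \right)} = \sqrt{2} \sqrt{P}$ ($w{\left(P \right)} = \sqrt{2 P} = \sqrt{2} \sqrt{P}$)
$c{\left(W,N \right)} = N W$
$X = \frac{41860457}{17475864}$ ($X = \frac{\left(-95\right) 159}{-14348} - \frac{6541}{-4872} = \left(-15105\right) \left(- \frac{1}{14348}\right) - - \frac{6541}{4872} = \frac{15105}{14348} + \frac{6541}{4872} = \frac{41860457}{17475864} \approx 2.3953$)
$z = 12 - 72 \sqrt{3}$ ($z = - 36 \sqrt{2} \sqrt{6} + 12 = - 36 \cdot 2 \sqrt{3} + 12 = - 72 \sqrt{3} + 12 = 12 - 72 \sqrt{3} \approx -112.71$)
$X - z = \frac{41860457}{17475864} - \left(12 - 72 \sqrt{3}\right) = - \frac{167849911}{17475864} + 72 \sqrt{3}$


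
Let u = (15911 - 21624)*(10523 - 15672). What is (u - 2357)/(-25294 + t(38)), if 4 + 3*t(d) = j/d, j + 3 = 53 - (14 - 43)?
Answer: -3353182320/2883589 ≈ -1162.8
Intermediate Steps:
u = 29416237 (u = -5713*(-5149) = 29416237)
j = 79 (j = -3 + (53 - (14 - 43)) = -3 + (53 - 1*(-29)) = -3 + (53 + 29) = -3 + 82 = 79)
t(d) = -4/3 + 79/(3*d) (t(d) = -4/3 + (79/d)/3 = -4/3 + 79/(3*d))
(u - 2357)/(-25294 + t(38)) = (29416237 - 2357)/(-25294 + (⅓)*(79 - 4*38)/38) = 29413880/(-25294 + (⅓)*(1/38)*(79 - 152)) = 29413880/(-25294 + (⅓)*(1/38)*(-73)) = 29413880/(-25294 - 73/114) = 29413880/(-2883589/114) = 29413880*(-114/2883589) = -3353182320/2883589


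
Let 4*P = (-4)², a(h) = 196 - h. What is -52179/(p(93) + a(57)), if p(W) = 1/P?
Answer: -208716/557 ≈ -374.71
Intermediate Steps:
P = 4 (P = (¼)*(-4)² = (¼)*16 = 4)
p(W) = ¼ (p(W) = 1/4 = ¼)
-52179/(p(93) + a(57)) = -52179/(¼ + (196 - 1*57)) = -52179/(¼ + (196 - 57)) = -52179/(¼ + 139) = -52179/557/4 = -52179*4/557 = -208716/557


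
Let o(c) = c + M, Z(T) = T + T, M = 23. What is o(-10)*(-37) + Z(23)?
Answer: -435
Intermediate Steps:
Z(T) = 2*T
o(c) = 23 + c (o(c) = c + 23 = 23 + c)
o(-10)*(-37) + Z(23) = (23 - 10)*(-37) + 2*23 = 13*(-37) + 46 = -481 + 46 = -435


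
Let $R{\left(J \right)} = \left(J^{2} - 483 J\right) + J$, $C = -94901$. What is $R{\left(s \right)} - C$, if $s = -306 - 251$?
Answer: $673624$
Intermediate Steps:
$s = -557$ ($s = -306 - 251 = -557$)
$R{\left(J \right)} = J^{2} - 482 J$
$R{\left(s \right)} - C = - 557 \left(-482 - 557\right) - -94901 = \left(-557\right) \left(-1039\right) + 94901 = 578723 + 94901 = 673624$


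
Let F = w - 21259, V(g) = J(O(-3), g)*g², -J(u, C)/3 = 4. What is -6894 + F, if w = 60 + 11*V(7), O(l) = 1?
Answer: -34561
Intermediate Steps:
J(u, C) = -12 (J(u, C) = -3*4 = -12)
V(g) = -12*g²
w = -6408 (w = 60 + 11*(-12*7²) = 60 + 11*(-12*49) = 60 + 11*(-588) = 60 - 6468 = -6408)
F = -27667 (F = -6408 - 21259 = -27667)
-6894 + F = -6894 - 27667 = -34561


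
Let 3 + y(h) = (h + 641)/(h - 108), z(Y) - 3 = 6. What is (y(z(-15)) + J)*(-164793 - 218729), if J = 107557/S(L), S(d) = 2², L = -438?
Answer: -2041172159155/198 ≈ -1.0309e+10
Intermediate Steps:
S(d) = 4
z(Y) = 9 (z(Y) = 3 + 6 = 9)
J = 107557/4 ≈ 26889.
y(h) = -3 + (641 + h)/(-108 + h) (y(h) = -3 + (h + 641)/(h - 108) = -3 + (641 + h)/(-108 + h))
(y(z(-15)) + J)*(-164793 - 218729) = ((965 - 2*9)/(-108 + 9) + 107557/4)*(-164793 - 218729) = ((965 - 18)/(-99) + 107557/4)*(-383522) = (-1/99*947 + 107557/4)*(-383522) = (-947/99 + 107557/4)*(-383522) = (10644355/396)*(-383522) = -2041172159155/198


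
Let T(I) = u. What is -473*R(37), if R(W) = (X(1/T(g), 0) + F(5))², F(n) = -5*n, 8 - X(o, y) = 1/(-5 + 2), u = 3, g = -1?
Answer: -1182500/9 ≈ -1.3139e+5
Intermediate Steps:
T(I) = 3
X(o, y) = 25/3 (X(o, y) = 8 - 1/(-5 + 2) = 8 - 1/(-3) = 8 - 1*(-⅓) = 8 + ⅓ = 25/3)
R(W) = 2500/9 (R(W) = (25/3 - 5*5)² = (25/3 - 25)² = (-50/3)² = 2500/9)
-473*R(37) = -473*2500/9 = -1182500/9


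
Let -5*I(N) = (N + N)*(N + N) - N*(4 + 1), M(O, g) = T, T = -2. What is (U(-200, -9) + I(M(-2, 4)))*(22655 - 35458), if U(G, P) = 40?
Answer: -2227722/5 ≈ -4.4554e+5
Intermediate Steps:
M(O, g) = -2
I(N) = N - 4*N²/5 (I(N) = -((N + N)*(N + N) - N*(4 + 1))/5 = -((2*N)*(2*N) - N*5)/5 = -(4*N² - 5*N)/5 = -(-5*N + 4*N²)/5 = N - 4*N²/5)
(U(-200, -9) + I(M(-2, 4)))*(22655 - 35458) = (40 + (⅕)*(-2)*(5 - 4*(-2)))*(22655 - 35458) = (40 + (⅕)*(-2)*(5 + 8))*(-12803) = (40 + (⅕)*(-2)*13)*(-12803) = (40 - 26/5)*(-12803) = (174/5)*(-12803) = -2227722/5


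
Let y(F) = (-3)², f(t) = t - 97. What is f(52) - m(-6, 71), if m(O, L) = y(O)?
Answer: -54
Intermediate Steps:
f(t) = -97 + t
y(F) = 9
m(O, L) = 9
f(52) - m(-6, 71) = (-97 + 52) - 1*9 = -45 - 9 = -54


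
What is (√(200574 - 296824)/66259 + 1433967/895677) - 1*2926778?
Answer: -873815434913/298559 + 25*I*√154/66259 ≈ -2.9268e+6 + 0.0046823*I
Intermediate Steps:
(√(200574 - 296824)/66259 + 1433967/895677) - 1*2926778 = (√(-96250)*(1/66259) + 1433967*(1/895677)) - 2926778 = ((25*I*√154)*(1/66259) + 477989/298559) - 2926778 = (25*I*√154/66259 + 477989/298559) - 2926778 = (477989/298559 + 25*I*√154/66259) - 2926778 = -873815434913/298559 + 25*I*√154/66259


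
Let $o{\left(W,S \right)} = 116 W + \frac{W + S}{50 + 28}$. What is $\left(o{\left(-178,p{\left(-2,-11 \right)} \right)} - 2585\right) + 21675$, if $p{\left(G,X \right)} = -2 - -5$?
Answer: $- \frac{121699}{78} \approx -1560.2$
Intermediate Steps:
$p{\left(G,X \right)} = 3$ ($p{\left(G,X \right)} = -2 + 5 = 3$)
$o{\left(W,S \right)} = \frac{S}{78} + \frac{9049 W}{78}$ ($o{\left(W,S \right)} = 116 W + \frac{S + W}{78} = 116 W + \left(S + W\right) \frac{1}{78} = 116 W + \left(\frac{S}{78} + \frac{W}{78}\right) = \frac{S}{78} + \frac{9049 W}{78}$)
$\left(o{\left(-178,p{\left(-2,-11 \right)} \right)} - 2585\right) + 21675 = \left(\left(\frac{1}{78} \cdot 3 + \frac{9049}{78} \left(-178\right)\right) - 2585\right) + 21675 = \left(\left(\frac{1}{26} - \frac{805361}{39}\right) - 2585\right) + 21675 = \left(- \frac{1610719}{78} - 2585\right) + 21675 = - \frac{1812349}{78} + 21675 = - \frac{121699}{78}$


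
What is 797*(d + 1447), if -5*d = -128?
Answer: 5868311/5 ≈ 1.1737e+6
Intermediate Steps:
d = 128/5 (d = -⅕*(-128) = 128/5 ≈ 25.600)
797*(d + 1447) = 797*(128/5 + 1447) = 797*(7363/5) = 5868311/5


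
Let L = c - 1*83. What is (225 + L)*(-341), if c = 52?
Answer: -66154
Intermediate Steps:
L = -31 (L = 52 - 1*83 = 52 - 83 = -31)
(225 + L)*(-341) = (225 - 31)*(-341) = 194*(-341) = -66154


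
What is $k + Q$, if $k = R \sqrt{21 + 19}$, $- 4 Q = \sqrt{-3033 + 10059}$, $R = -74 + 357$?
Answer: $566 \sqrt{10} - \frac{\sqrt{7026}}{4} \approx 1768.9$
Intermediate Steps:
$R = 283$
$Q = - \frac{\sqrt{7026}}{4}$ ($Q = - \frac{\sqrt{-3033 + 10059}}{4} = - \frac{\sqrt{7026}}{4} \approx -20.955$)
$k = 566 \sqrt{10}$ ($k = 283 \sqrt{21 + 19} = 283 \sqrt{40} = 283 \cdot 2 \sqrt{10} = 566 \sqrt{10} \approx 1789.8$)
$k + Q = 566 \sqrt{10} - \frac{\sqrt{7026}}{4}$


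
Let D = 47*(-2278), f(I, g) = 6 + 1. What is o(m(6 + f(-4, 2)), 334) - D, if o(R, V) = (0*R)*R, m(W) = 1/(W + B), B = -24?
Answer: 107066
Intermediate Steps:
f(I, g) = 7
m(W) = 1/(-24 + W) (m(W) = 1/(W - 24) = 1/(-24 + W))
D = -107066
o(R, V) = 0 (o(R, V) = 0*R = 0)
o(m(6 + f(-4, 2)), 334) - D = 0 - 1*(-107066) = 0 + 107066 = 107066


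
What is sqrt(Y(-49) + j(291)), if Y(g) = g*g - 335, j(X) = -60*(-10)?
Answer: sqrt(2666) ≈ 51.633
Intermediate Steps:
j(X) = 600
Y(g) = -335 + g**2 (Y(g) = g**2 - 335 = -335 + g**2)
sqrt(Y(-49) + j(291)) = sqrt((-335 + (-49)**2) + 600) = sqrt((-335 + 2401) + 600) = sqrt(2066 + 600) = sqrt(2666)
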